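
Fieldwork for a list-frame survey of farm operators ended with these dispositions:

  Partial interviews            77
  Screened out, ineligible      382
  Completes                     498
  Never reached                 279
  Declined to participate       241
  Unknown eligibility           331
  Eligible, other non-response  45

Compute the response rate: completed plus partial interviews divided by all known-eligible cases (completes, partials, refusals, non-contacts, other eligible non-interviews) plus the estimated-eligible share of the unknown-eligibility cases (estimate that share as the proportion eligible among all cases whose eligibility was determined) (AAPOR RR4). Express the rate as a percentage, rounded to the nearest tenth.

Numerator = 498 + 77 = 575
Eligible (known) = 498 + 77 + 241 + 279 + 45 = 1140
e = 1140 / (1140 + 382) = 1140 / 1522 = 0.7490
e × U = 0.7490 × 331 = 247.92
Base = 1140 + 247.92 = 1387.92
RR4 = 575 / 1387.92 = 0.4143

41.4%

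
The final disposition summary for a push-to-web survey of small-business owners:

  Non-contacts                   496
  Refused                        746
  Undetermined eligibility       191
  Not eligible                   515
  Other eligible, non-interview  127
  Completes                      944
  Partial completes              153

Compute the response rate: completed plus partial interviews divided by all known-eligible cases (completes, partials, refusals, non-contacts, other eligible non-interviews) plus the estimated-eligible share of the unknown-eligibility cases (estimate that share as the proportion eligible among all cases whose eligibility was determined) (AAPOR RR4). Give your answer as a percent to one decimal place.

Numerator = 944 + 153 = 1097
Known eligible = 944 + 153 + 746 + 496 + 127 = 2466
e = 2466 / (2466 + 515) = 2466 / 2981 = 0.8272
Eligible share of unknowns = 0.8272 × 191 = 158.00
Denom = 2466 + 158.00 = 2624.00
RR4 = 1097 / 2624.00 = 0.4181

41.8%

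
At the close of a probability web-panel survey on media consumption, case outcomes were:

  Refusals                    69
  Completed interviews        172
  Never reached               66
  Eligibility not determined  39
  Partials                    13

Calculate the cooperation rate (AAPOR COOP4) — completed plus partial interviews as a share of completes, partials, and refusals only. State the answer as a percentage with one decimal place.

Num = 172 + 13 = 185
Denominator = 172 + 13 + 69 = 254
COOP4 = 185 / 254 = 0.7283

72.8%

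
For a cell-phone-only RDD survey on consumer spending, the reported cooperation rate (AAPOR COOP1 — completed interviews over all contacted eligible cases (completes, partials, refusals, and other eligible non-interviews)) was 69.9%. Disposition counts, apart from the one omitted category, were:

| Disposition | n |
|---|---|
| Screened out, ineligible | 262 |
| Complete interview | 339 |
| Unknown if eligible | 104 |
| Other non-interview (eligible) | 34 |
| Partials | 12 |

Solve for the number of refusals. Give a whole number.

COOP1 = 339 / D = 0.699
D = 339 / 0.699 = 485.0
Other denominator terms total 385
refusals = 485.0 − 385 ≈ 100

100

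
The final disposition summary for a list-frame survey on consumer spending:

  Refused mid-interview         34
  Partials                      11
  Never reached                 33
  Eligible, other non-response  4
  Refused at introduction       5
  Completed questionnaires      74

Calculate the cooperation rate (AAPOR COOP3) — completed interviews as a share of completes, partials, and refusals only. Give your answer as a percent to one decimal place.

Refusals = 5 + 34 = 39
Numerator → 74
Base → 74 + 11 + 39 = 124
COOP3 = 74 / 124 = 0.5968

59.7%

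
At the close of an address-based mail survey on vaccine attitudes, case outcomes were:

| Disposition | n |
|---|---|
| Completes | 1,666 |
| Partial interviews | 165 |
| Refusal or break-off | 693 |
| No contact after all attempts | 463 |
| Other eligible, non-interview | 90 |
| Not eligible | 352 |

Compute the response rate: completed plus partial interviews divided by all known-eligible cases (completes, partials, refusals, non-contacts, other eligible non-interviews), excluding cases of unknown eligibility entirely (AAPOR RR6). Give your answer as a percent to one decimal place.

Numerator = 1666 + 165 = 1831
Base = 1666 + 165 + 693 + 463 + 90 = 3077
RR6 = 1831 / 3077 = 0.5951

59.5%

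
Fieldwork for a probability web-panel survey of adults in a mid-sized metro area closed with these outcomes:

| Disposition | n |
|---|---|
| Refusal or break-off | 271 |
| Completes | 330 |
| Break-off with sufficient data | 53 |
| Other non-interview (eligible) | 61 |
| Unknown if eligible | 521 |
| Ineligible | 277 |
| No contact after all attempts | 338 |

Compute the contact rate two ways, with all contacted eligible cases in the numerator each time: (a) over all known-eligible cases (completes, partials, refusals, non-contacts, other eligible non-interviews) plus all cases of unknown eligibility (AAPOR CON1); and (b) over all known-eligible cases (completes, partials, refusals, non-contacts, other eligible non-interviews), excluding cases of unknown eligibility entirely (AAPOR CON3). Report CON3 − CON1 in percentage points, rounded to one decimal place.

22.5

Num → 330 + 53 + 271 + 61 = 715
Base → 330 + 53 + 271 + 338 + 61 + 521 = 1574
CON1 = 715 / 1574 = 0.4543
Base → 330 + 53 + 271 + 338 + 61 = 1053
CON3 = 715 / 1053 = 0.6790
Difference = 67.90 − 45.43 = 22.47 percentage points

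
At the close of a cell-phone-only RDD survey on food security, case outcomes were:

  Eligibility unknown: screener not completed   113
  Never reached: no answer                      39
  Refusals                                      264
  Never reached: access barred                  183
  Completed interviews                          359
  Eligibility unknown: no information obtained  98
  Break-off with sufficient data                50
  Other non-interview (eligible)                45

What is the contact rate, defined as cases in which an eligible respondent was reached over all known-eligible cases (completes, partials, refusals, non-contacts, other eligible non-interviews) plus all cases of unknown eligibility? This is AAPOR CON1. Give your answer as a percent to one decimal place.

62.4%

Non-contacts = 39 + 183 = 222
Unknown eligibility = 113 + 98 = 211
Num: 359 + 50 + 264 + 45 = 718
Base: 359 + 50 + 264 + 222 + 45 + 211 = 1151
CON1 = 718 / 1151 = 0.6238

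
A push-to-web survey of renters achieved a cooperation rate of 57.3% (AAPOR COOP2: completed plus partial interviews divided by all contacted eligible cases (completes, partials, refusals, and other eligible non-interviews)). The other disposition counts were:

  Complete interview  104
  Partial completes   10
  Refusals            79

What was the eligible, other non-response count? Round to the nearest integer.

6

Num → 104 + 10 = 114
COOP2 = 114 / D = 0.573
D = 114 / 0.573 = 199.0
Other denominator terms total 193
eligible, other non-response = 199.0 − 193 ≈ 6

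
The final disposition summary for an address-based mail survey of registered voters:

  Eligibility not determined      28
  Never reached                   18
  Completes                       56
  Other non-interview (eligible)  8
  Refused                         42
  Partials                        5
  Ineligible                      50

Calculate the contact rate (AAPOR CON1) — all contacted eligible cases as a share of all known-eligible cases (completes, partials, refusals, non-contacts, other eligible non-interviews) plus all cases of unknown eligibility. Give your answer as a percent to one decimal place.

70.7%

Top: 56 + 5 + 42 + 8 = 111
Base: 56 + 5 + 42 + 18 + 8 + 28 = 157
CON1 = 111 / 157 = 0.7070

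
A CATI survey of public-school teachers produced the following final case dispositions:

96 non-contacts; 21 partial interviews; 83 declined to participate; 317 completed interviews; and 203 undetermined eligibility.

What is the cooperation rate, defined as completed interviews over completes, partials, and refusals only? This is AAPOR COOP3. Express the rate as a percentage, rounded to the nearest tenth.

75.3%

Num: 317
Denominator: 317 + 21 + 83 = 421
COOP3 = 317 / 421 = 0.7530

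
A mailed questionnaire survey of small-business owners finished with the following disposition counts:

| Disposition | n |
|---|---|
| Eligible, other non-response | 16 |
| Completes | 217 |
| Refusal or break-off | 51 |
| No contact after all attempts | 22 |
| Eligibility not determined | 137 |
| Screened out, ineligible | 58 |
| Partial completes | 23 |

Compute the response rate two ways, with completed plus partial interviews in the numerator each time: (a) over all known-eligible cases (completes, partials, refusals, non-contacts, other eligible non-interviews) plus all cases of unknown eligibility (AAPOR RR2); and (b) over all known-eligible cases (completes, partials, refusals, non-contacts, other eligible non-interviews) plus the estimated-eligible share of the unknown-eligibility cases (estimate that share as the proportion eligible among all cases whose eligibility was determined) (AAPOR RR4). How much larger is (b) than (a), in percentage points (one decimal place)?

2.4

Num → 217 + 23 = 240
Base → 217 + 23 + 51 + 22 + 16 + 137 = 466
RR2 = 240 / 466 = 0.5150
Determined eligible → 217 + 23 + 51 + 22 + 16 = 329
e = 329 / (329 + 58) = 329 / 387 = 0.8501
Estimated eligible among unknowns → 0.8501 × 137 = 116.46
Base → 329 + 116.46 = 445.46
RR4 = 240 / 445.46 = 0.5388
Difference = 53.88 − 51.50 = 2.38 percentage points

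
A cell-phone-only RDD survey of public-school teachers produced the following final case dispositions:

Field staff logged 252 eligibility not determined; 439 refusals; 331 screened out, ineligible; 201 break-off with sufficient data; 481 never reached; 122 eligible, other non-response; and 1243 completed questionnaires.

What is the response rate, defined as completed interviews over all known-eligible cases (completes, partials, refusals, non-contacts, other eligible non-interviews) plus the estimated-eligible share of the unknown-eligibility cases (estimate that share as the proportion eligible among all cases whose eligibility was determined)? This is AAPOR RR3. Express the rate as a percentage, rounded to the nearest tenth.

45.9%

Numerator = 1243
Known eligible = 1243 + 201 + 439 + 481 + 122 = 2486
e = 2486 / (2486 + 331) = 2486 / 2817 = 0.8825
Eligible share of unknowns = 0.8825 × 252 = 222.39
Denominator = 2486 + 222.39 = 2708.39
RR3 = 1243 / 2708.39 = 0.4589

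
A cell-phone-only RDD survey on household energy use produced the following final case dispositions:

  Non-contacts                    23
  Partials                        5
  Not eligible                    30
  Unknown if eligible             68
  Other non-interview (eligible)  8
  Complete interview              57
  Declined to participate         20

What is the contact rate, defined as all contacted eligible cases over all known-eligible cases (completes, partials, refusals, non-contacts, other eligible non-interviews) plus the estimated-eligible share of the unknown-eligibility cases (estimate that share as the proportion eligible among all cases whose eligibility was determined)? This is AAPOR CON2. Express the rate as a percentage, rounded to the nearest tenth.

54.0%

Numerator → 57 + 5 + 20 + 8 = 90
Eligible (known) → 57 + 5 + 20 + 23 + 8 = 113
e = 113 / (113 + 30) = 113 / 143 = 0.7902
Estimated eligible among unknowns → 0.7902 × 68 = 53.73
Denom → 113 + 53.73 = 166.73
CON2 = 90 / 166.73 = 0.5398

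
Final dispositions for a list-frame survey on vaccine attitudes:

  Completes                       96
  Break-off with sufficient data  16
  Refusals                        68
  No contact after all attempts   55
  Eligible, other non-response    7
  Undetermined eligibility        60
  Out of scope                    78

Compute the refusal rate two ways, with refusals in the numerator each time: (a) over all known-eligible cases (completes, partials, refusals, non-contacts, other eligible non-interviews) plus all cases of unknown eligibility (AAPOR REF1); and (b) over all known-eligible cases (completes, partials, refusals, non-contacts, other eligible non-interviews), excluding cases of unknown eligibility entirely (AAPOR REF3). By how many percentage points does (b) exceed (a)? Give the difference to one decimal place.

5.6

Top = 68
Denominator = 96 + 16 + 68 + 55 + 7 + 60 = 302
REF1 = 68 / 302 = 0.2252
Denominator = 96 + 16 + 68 + 55 + 7 = 242
REF3 = 68 / 242 = 0.2810
Difference = 28.10 − 22.52 = 5.58 percentage points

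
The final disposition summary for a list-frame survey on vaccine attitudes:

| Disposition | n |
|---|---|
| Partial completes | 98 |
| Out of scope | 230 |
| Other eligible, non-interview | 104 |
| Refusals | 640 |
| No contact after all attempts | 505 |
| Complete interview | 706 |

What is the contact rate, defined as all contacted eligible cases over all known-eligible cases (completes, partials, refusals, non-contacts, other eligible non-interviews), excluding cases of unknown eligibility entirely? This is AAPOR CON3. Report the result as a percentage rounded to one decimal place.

Top: 706 + 98 + 640 + 104 = 1548
Denominator: 706 + 98 + 640 + 505 + 104 = 2053
CON3 = 1548 / 2053 = 0.7540

75.4%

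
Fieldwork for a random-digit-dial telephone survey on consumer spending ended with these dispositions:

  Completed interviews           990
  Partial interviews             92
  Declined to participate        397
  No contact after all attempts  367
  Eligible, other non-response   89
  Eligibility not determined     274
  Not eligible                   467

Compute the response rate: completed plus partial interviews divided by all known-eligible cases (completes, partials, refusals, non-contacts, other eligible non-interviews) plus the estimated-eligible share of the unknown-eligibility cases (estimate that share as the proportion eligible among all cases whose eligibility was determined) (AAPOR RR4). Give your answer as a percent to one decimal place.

Numerator = 990 + 92 = 1082
Determined eligible = 990 + 92 + 397 + 367 + 89 = 1935
e = 1935 / (1935 + 467) = 1935 / 2402 = 0.8056
Estimated eligible among unknowns = 0.8056 × 274 = 220.73
Denom = 1935 + 220.73 = 2155.73
RR4 = 1082 / 2155.73 = 0.5019

50.2%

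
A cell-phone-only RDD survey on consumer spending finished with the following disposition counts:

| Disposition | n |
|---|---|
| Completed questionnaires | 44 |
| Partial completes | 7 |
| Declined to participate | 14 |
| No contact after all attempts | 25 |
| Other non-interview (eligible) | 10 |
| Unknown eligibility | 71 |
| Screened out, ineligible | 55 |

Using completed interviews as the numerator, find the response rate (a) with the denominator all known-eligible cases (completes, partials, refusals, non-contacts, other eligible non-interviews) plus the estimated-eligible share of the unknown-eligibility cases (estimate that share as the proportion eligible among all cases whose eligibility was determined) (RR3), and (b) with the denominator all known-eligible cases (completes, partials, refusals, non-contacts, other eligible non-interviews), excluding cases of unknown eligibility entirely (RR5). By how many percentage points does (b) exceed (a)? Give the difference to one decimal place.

Top = 44
Known eligible = 44 + 7 + 14 + 25 + 10 = 100
e = 100 / (100 + 55) = 100 / 155 = 0.6452
Estimated eligible among unknowns = 0.6452 × 71 = 45.81
Base = 100 + 45.81 = 145.81
RR3 = 44 / 145.81 = 0.3018
Base = 44 + 7 + 14 + 25 + 10 = 100
RR5 = 44 / 100 = 0.4400
Difference = 44.00 − 30.18 = 13.82 percentage points

13.8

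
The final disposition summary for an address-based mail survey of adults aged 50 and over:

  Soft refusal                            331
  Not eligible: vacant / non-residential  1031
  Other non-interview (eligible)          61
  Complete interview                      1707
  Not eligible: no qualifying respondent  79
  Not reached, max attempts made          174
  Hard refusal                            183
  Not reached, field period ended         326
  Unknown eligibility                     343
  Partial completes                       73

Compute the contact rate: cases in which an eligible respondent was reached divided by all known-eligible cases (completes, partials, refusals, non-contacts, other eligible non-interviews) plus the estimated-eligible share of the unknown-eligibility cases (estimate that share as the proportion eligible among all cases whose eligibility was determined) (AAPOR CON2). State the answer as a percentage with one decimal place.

Declined to participate = 183 + 331 = 514
No answer / not reached = 326 + 174 = 500
Ineligible = 79 + 1031 = 1110
Top → 1707 + 73 + 514 + 61 = 2355
Determined eligible → 1707 + 73 + 514 + 500 + 61 = 2855
e = 2855 / (2855 + 1110) = 2855 / 3965 = 0.7201
e × U → 0.7201 × 343 = 246.99
Denominator → 2855 + 246.99 = 3101.99
CON2 = 2355 / 3101.99 = 0.7592

75.9%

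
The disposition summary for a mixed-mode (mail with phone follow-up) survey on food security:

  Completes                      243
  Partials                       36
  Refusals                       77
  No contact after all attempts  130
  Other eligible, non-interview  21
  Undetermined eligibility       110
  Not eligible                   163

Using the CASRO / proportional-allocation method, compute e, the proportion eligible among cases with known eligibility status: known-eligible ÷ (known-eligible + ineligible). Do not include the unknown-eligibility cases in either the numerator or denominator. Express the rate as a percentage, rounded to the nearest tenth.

Determined eligible: 243 + 36 + 77 + 130 + 21 = 507
e = 507 / (507 + 163) = 507 / 670 = 0.7567

75.7%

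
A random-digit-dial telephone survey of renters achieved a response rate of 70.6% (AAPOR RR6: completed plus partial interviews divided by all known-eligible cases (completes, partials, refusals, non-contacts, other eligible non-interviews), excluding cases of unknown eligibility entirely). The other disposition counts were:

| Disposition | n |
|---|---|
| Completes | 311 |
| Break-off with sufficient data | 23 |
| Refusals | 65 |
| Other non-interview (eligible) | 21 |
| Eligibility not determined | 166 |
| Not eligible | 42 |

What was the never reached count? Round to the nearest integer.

53

Num = 311 + 23 = 334
RR6 = 334 / D = 0.706
D = 334 / 0.706 = 473.1
Remaining denominator categories sum to 420
never reached = 473.1 − 420 ≈ 53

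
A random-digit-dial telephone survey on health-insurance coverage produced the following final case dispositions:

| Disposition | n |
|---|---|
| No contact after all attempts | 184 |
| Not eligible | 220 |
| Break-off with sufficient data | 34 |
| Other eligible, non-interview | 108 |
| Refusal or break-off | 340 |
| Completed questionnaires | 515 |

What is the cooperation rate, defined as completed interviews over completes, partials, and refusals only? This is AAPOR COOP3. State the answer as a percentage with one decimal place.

57.9%

Top → 515
Denom → 515 + 34 + 340 = 889
COOP3 = 515 / 889 = 0.5793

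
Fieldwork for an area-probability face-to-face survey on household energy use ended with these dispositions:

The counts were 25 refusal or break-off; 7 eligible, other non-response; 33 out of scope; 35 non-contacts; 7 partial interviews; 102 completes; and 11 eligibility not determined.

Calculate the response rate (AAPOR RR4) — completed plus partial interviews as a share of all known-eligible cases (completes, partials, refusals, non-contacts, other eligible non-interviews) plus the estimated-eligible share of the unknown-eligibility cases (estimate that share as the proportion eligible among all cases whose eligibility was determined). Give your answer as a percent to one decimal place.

Num = 102 + 7 = 109
Known eligible = 102 + 7 + 25 + 35 + 7 = 176
e = 176 / (176 + 33) = 176 / 209 = 0.8421
Eligible share of unknowns = 0.8421 × 11 = 9.26
Base = 176 + 9.26 = 185.26
RR4 = 109 / 185.26 = 0.5884

58.8%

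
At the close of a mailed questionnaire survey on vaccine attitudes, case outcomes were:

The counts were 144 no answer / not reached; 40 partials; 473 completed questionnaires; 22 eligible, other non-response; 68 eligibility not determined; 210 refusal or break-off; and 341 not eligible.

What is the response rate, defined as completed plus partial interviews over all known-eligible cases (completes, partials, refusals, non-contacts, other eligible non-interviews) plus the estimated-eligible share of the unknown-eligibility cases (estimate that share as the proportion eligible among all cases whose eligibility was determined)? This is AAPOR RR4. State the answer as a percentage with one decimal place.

Numerator → 473 + 40 = 513
Eligible (known) → 473 + 40 + 210 + 144 + 22 = 889
e = 889 / (889 + 341) = 889 / 1230 = 0.7228
e × U → 0.7228 × 68 = 49.15
Base → 889 + 49.15 = 938.15
RR4 = 513 / 938.15 = 0.5468

54.7%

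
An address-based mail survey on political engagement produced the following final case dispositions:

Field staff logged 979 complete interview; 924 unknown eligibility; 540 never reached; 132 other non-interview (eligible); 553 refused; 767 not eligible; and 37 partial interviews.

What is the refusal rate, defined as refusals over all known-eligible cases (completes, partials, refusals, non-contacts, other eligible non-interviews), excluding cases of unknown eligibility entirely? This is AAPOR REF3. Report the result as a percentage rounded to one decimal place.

24.7%

Top: 553
Denominator: 979 + 37 + 553 + 540 + 132 = 2241
REF3 = 553 / 2241 = 0.2468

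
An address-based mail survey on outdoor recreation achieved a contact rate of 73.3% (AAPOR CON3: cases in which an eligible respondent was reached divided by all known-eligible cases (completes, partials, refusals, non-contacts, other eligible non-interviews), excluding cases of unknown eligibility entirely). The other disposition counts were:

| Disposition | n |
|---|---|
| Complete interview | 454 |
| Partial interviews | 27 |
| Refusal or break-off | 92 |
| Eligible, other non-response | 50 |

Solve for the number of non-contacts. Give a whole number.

Num → 454 + 27 + 92 + 50 = 623
CON3 = 623 / D = 0.733
D = 623 / 0.733 = 849.9
Other denominator terms total 623
non-contacts = 849.9 − 623 ≈ 227

227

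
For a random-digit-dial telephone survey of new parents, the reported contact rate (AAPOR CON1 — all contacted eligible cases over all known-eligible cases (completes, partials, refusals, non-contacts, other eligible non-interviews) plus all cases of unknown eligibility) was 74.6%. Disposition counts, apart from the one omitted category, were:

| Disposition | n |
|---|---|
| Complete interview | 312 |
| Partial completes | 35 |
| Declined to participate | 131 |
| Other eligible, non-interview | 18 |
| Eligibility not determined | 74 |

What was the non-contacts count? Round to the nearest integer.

Top = 312 + 35 + 131 + 18 = 496
CON1 = 496 / D = 0.746
D = 496 / 0.746 = 664.9
Other denominator terms total 570
non-contacts = 664.9 − 570 ≈ 95

95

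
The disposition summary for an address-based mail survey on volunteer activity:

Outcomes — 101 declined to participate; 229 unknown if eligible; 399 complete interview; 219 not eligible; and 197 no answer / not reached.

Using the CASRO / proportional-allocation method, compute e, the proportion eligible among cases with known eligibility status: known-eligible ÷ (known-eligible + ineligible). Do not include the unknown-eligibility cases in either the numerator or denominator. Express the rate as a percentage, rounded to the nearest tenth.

Determined eligible → 399 + 101 + 197 = 697
e = 697 / (697 + 219) = 697 / 916 = 0.7609

76.1%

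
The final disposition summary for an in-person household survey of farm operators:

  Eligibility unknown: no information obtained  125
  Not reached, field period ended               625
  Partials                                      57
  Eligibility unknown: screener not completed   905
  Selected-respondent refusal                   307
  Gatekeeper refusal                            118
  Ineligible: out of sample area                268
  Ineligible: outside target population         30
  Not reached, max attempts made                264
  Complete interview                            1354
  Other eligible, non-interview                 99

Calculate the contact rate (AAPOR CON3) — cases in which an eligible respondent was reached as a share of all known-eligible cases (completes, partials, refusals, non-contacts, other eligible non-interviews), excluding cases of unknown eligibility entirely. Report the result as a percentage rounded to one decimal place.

Declined to participate = 118 + 307 = 425
Never reached = 625 + 264 = 889
Unknown eligibility = 905 + 125 = 1030
Not eligible = 30 + 268 = 298
Numerator: 1354 + 57 + 425 + 99 = 1935
Base: 1354 + 57 + 425 + 889 + 99 = 2824
CON3 = 1935 / 2824 = 0.6852

68.5%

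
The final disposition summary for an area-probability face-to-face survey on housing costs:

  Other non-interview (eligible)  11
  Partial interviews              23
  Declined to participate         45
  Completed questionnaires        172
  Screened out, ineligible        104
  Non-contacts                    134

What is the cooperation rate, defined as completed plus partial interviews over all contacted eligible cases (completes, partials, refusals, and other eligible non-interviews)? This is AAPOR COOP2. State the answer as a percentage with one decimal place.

Numerator: 172 + 23 = 195
Base: 172 + 23 + 45 + 11 = 251
COOP2 = 195 / 251 = 0.7769

77.7%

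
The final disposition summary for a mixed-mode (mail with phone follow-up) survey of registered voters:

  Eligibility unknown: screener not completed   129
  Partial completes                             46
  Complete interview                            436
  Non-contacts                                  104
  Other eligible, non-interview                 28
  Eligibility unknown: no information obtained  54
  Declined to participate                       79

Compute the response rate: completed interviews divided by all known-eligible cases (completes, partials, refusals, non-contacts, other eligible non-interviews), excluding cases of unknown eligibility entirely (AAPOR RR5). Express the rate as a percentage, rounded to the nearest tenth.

62.9%

Eligibility not determined = 129 + 54 = 183
Numerator: 436
Denominator: 436 + 46 + 79 + 104 + 28 = 693
RR5 = 436 / 693 = 0.6291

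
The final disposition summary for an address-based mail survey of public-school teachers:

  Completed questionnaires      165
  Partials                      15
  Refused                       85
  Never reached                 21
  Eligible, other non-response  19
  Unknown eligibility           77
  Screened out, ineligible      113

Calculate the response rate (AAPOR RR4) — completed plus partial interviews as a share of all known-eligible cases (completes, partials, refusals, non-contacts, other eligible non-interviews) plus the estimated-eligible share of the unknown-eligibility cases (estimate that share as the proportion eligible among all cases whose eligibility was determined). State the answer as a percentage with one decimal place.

49.8%

Num = 165 + 15 = 180
Determined eligible = 165 + 15 + 85 + 21 + 19 = 305
e = 305 / (305 + 113) = 305 / 418 = 0.7297
Estimated eligible among unknowns = 0.7297 × 77 = 56.19
Base = 305 + 56.19 = 361.19
RR4 = 180 / 361.19 = 0.4984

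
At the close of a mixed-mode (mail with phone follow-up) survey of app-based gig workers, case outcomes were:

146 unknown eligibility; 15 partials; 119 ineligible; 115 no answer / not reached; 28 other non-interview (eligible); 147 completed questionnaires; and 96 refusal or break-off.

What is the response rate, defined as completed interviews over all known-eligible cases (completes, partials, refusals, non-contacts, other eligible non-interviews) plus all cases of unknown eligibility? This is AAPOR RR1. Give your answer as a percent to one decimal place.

Numerator: 147
Base: 147 + 15 + 96 + 115 + 28 + 146 = 547
RR1 = 147 / 547 = 0.2687

26.9%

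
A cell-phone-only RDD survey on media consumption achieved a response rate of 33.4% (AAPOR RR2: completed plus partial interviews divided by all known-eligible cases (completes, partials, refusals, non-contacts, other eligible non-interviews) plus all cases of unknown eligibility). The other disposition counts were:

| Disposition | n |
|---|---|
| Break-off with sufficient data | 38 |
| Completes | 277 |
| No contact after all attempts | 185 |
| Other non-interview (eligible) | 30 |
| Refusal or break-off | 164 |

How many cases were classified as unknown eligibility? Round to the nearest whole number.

249

Num → 277 + 38 = 315
RR2 = 315 / D = 0.334
D = 315 / 0.334 = 943.1
Rest of base = 694
unknown eligibility = 943.1 − 694 ≈ 249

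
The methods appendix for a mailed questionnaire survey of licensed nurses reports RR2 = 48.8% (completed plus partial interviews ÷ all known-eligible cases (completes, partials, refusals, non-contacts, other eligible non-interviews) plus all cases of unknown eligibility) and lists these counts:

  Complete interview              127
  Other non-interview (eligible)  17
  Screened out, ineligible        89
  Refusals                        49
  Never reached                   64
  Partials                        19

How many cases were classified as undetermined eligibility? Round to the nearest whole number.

Top → 127 + 19 = 146
RR2 = 146 / D = 0.488
D = 146 / 0.488 = 299.2
Remaining denominator categories sum to 276
undetermined eligibility = 299.2 − 276 ≈ 23

23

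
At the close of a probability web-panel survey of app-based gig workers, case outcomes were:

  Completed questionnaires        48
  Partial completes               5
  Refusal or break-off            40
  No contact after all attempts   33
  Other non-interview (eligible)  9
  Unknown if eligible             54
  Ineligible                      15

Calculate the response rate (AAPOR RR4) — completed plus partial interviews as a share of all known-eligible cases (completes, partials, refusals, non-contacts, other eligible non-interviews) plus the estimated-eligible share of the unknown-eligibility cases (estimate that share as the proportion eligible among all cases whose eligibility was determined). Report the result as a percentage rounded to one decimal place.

Numerator = 48 + 5 = 53
Eligible (known) = 48 + 5 + 40 + 33 + 9 = 135
e = 135 / (135 + 15) = 135 / 150 = 0.9000
e × U = 0.9000 × 54 = 48.60
Base = 135 + 48.60 = 183.60
RR4 = 53 / 183.60 = 0.2887

28.9%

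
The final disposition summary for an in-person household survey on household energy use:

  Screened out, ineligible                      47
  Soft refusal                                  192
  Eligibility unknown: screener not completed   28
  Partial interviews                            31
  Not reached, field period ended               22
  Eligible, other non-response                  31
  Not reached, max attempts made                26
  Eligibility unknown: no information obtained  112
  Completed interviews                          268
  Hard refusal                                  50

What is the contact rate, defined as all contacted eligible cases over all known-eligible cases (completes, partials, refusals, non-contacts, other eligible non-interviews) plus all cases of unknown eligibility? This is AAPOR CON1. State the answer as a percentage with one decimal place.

Refused = 50 + 192 = 242
No answer / not reached = 22 + 26 = 48
Unknown if eligible = 28 + 112 = 140
Num: 268 + 31 + 242 + 31 = 572
Denominator: 268 + 31 + 242 + 48 + 31 + 140 = 760
CON1 = 572 / 760 = 0.7526

75.3%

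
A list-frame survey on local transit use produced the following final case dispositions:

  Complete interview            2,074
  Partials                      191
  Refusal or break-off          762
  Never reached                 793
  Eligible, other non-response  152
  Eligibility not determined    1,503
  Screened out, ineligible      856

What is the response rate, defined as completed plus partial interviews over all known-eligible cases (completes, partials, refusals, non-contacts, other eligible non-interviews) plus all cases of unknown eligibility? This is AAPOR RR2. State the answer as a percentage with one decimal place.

41.4%

Top: 2074 + 191 = 2265
Denominator: 2074 + 191 + 762 + 793 + 152 + 1503 = 5475
RR2 = 2265 / 5475 = 0.4137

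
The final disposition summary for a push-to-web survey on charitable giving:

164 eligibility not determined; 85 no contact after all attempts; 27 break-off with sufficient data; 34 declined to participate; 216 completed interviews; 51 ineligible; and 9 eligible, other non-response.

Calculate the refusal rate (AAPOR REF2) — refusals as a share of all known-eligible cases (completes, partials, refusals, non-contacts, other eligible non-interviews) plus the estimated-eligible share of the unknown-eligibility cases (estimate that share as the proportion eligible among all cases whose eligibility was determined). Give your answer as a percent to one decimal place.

6.6%

Top → 34
Known eligible → 216 + 27 + 34 + 85 + 9 = 371
e = 371 / (371 + 51) = 371 / 422 = 0.8791
Estimated eligible among unknowns → 0.8791 × 164 = 144.17
Denom → 371 + 144.17 = 515.17
REF2 = 34 / 515.17 = 0.0660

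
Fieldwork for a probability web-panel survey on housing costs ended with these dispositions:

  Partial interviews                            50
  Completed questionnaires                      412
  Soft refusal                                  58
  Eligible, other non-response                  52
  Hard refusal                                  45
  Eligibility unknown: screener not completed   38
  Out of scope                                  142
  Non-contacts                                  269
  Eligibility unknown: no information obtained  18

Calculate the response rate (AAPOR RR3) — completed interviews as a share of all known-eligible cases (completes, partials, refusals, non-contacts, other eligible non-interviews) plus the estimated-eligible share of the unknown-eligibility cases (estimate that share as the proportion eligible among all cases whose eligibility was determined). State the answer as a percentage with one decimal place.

44.1%

Declined to participate = 45 + 58 = 103
Unknown eligibility = 38 + 18 = 56
Num → 412
Determined eligible → 412 + 50 + 103 + 269 + 52 = 886
e = 886 / (886 + 142) = 886 / 1028 = 0.8619
Estimated eligible among unknowns → 0.8619 × 56 = 48.27
Base → 886 + 48.27 = 934.27
RR3 = 412 / 934.27 = 0.4410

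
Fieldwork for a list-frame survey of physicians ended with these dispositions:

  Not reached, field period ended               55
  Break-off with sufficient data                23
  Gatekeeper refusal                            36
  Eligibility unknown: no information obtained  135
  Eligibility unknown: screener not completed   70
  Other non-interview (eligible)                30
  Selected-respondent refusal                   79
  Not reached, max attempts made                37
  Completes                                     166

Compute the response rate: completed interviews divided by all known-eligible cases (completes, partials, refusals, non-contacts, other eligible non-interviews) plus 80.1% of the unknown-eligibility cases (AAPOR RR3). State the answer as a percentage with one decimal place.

28.1%

Refused = 36 + 79 = 115
No contact after all attempts = 55 + 37 = 92
Unknown eligibility = 70 + 135 = 205
Numerator: 166
Determined eligible: 166 + 23 + 115 + 92 + 30 = 426
Estimated eligible among unknowns: 0.8010 × 205 = 164.21
Base: 426 + 164.21 = 590.21
RR3 = 166 / 590.21 = 0.2813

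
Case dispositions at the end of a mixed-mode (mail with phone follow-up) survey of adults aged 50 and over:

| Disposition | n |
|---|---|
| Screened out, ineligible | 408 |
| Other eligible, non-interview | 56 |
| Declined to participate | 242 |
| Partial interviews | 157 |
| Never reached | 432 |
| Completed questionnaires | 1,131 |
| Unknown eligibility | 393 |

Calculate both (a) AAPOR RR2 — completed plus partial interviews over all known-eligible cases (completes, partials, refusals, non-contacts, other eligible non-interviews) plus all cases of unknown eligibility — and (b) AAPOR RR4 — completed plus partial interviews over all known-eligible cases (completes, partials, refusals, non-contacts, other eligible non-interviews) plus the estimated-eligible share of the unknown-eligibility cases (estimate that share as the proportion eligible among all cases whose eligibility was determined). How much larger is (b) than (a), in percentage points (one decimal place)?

Numerator = 1131 + 157 = 1288
Base = 1131 + 157 + 242 + 432 + 56 + 393 = 2411
RR2 = 1288 / 2411 = 0.5342
Known eligible = 1131 + 157 + 242 + 432 + 56 = 2018
e = 2018 / (2018 + 408) = 2018 / 2426 = 0.8318
Eligible share of unknowns = 0.8318 × 393 = 326.90
Base = 2018 + 326.90 = 2344.90
RR4 = 1288 / 2344.90 = 0.5493
Difference = 54.93 − 53.42 = 1.51 percentage points

1.5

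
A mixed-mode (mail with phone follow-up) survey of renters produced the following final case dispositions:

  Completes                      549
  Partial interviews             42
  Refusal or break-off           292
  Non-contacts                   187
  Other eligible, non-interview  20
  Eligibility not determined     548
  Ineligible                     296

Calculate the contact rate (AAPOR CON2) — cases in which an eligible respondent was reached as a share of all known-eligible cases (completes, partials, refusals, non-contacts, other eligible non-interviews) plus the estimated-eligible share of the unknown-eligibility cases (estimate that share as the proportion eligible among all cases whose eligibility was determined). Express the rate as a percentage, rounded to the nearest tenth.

Top → 549 + 42 + 292 + 20 = 903
Eligible (known) → 549 + 42 + 292 + 187 + 20 = 1090
e = 1090 / (1090 + 296) = 1090 / 1386 = 0.7864
e × U → 0.7864 × 548 = 430.95
Base → 1090 + 430.95 = 1520.95
CON2 = 903 / 1520.95 = 0.5937

59.4%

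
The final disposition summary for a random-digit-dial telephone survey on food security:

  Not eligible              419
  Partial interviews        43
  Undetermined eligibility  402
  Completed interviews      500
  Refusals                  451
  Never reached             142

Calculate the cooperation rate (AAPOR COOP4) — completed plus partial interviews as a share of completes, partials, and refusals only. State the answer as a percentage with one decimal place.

Numerator → 500 + 43 = 543
Base → 500 + 43 + 451 = 994
COOP4 = 543 / 994 = 0.5463

54.6%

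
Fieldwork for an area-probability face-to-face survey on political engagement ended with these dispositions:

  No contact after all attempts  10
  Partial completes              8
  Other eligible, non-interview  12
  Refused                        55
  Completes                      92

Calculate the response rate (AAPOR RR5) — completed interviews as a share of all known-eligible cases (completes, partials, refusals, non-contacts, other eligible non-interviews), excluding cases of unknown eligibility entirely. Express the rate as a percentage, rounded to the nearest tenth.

Top = 92
Denom = 92 + 8 + 55 + 10 + 12 = 177
RR5 = 92 / 177 = 0.5198

52.0%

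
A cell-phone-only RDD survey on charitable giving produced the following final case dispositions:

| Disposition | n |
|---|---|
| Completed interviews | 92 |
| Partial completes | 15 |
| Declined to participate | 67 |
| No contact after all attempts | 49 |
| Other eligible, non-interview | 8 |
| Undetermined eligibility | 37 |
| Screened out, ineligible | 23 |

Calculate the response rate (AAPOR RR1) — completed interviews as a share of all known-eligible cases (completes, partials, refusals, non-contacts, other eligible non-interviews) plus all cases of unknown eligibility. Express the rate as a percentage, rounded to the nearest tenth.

Num: 92
Denom: 92 + 15 + 67 + 49 + 8 + 37 = 268
RR1 = 92 / 268 = 0.3433

34.3%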